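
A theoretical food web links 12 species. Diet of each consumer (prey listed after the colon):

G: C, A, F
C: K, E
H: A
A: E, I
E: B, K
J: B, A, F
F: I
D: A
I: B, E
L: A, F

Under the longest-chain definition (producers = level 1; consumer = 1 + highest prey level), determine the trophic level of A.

Trophic level 4

B is a producer → level 1.
E eats B (level 1); other prey at levels: K 1 → level 2.
I eats E (level 2); other prey at levels: B 1 → level 3.
A eats I (level 3); other prey at levels: E 2 → level 4.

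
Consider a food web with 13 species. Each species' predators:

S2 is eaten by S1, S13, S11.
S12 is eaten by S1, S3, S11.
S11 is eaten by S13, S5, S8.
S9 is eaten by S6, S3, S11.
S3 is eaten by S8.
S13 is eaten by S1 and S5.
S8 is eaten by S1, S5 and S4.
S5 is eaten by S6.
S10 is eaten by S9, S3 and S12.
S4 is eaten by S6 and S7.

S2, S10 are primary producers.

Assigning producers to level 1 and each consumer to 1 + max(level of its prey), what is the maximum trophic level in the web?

6

Producers (level 1): S2, S10.
S10 → S9 → S3 → S8 → S4 → S6 gives S6 level 6.
No species has a prey at level 6, so no species reaches level 7.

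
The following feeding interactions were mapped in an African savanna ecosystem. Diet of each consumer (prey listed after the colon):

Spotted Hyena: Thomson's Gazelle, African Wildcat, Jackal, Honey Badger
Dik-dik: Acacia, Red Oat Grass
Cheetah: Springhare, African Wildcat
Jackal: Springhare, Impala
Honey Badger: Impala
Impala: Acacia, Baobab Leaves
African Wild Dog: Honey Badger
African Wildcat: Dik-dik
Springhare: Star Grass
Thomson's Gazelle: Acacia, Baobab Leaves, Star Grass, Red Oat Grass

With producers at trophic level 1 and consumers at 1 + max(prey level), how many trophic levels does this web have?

4

Producers (level 1): Acacia, Baobab Leaves, Star Grass, Red Oat Grass.
Acacia → Dik-dik → African Wildcat → Spotted Hyena gives Spotted Hyena level 4.
No species has a prey at level 4, so no species reaches level 5.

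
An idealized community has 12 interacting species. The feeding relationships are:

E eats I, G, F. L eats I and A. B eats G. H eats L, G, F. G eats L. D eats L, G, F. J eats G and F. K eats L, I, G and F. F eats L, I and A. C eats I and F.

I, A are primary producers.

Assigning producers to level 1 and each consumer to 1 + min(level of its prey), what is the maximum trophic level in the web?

4

Producers (level 1): I, A.
Following each consumer down to its lowest-level prey: I → L → G → B (levels 1 through 4).
All prey of B (G 3) are at level 3 or above, so B is at level 1 + 3 = 4.
Every consumer has at least one prey at level 3 or below, so none exceeds level 4.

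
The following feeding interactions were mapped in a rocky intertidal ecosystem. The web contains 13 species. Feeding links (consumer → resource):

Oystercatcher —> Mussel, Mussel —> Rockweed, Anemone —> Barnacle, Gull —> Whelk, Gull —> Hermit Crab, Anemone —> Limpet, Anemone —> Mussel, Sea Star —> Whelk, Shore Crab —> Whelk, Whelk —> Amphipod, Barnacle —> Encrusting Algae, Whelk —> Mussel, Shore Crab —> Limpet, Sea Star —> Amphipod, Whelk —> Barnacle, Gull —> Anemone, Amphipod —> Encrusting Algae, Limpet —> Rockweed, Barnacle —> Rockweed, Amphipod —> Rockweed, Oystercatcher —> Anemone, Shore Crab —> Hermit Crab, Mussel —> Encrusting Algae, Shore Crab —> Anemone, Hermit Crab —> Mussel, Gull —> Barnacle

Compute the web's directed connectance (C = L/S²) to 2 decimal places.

The web has S = 13 species and L = 26 feeding links.
C = L / S² = 26 / 169 = 0.1538 ≈ 0.15.

C = 0.15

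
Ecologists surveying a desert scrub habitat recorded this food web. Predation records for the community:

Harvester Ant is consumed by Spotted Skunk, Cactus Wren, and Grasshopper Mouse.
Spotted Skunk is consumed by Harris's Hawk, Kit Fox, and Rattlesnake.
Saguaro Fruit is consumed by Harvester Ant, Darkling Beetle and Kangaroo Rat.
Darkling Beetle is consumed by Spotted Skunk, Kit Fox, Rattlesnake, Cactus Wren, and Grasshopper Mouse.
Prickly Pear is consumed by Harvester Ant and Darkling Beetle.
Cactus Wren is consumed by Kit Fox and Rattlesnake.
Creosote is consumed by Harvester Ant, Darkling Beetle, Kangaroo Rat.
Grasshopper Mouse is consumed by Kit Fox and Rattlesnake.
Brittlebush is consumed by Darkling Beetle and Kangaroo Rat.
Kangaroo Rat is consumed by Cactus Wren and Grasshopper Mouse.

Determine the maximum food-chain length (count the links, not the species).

One longest chain: Brittlebush → Darkling Beetle → Grasshopper Mouse → Rattlesnake.
It has 4 species and 3 links.

3 links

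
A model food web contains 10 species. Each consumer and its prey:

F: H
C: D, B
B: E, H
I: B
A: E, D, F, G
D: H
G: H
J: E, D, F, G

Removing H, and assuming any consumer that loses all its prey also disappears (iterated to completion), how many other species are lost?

3

Remove H.
Round 1: D (all prey gone), F (all prey gone), G (all prey gone) → extinct.
No further losses. Total secondary extinctions: 3.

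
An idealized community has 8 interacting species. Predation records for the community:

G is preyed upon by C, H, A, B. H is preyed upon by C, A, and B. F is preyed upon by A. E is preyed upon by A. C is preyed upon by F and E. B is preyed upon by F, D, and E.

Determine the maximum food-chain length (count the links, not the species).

One longest chain: G → H → B → F → A.
It has 5 species and 4 links.

4 links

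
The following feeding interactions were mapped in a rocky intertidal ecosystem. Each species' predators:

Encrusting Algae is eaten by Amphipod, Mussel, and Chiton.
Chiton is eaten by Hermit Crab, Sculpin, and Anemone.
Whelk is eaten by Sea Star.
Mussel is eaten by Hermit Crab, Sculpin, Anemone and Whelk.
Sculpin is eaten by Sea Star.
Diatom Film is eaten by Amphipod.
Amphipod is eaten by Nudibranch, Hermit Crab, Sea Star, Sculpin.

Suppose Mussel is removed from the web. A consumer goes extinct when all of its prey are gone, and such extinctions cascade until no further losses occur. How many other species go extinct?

1

Remove Mussel.
Round 1: Whelk (all prey gone) → extinct.
No further losses. Total secondary extinctions: 1.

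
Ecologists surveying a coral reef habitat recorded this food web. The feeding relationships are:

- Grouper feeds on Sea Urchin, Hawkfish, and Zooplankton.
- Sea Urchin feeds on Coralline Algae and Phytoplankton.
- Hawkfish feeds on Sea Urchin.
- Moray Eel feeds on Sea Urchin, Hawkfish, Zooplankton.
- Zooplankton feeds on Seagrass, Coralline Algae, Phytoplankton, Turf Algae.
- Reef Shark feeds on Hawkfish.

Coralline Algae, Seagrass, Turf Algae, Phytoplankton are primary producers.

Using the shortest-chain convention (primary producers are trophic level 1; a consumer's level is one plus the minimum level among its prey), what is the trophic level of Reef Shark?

Coralline Algae is a producer → level 1.
Sea Urchin eats Coralline Algae → level 2.
Hawkfish eats Sea Urchin → level 3.
Reef Shark eats Hawkfish → level 4.
No prey of Reef Shark is below level 3, so 4 is the minimum.

Trophic level 4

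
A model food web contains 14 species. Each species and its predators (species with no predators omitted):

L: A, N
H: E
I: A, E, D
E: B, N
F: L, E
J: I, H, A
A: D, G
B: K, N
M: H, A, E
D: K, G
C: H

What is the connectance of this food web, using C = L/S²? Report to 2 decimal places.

The web has S = 14 species and L = 23 feeding links.
C = L / S² = 23 / 196 = 0.1173 ≈ 0.12.

C = 0.12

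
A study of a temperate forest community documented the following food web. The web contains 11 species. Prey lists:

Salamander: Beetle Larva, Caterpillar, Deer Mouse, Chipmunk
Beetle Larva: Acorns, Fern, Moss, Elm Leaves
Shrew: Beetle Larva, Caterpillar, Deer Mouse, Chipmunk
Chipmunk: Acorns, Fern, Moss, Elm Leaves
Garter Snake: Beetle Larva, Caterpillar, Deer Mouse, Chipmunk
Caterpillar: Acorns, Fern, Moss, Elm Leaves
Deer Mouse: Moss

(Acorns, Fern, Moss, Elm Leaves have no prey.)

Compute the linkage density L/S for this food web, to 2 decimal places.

There are L = 25 links among S = 11 species.
L/S = 25/11 = 2.2727 ≈ 2.27.

L/S = 2.27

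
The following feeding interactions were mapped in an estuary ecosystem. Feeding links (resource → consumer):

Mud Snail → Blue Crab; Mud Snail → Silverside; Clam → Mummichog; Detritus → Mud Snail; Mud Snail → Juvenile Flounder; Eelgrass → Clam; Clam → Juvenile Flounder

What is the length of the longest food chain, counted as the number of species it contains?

3 species

One longest chain: Eelgrass → Clam → Mummichog.
It has 3 species and 2 links.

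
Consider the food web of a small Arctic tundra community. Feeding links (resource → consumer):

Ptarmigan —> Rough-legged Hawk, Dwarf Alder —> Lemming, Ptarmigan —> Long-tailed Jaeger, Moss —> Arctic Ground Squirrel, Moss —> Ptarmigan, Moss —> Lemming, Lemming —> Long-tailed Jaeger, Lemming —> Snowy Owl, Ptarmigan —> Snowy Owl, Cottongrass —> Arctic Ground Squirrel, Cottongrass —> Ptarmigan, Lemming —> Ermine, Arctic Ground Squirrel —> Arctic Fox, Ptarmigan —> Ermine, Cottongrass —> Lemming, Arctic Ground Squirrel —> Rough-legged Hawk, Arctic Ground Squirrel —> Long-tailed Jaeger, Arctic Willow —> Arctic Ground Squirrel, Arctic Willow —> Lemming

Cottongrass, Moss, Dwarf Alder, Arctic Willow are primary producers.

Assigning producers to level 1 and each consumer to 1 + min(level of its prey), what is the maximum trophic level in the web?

Producers (level 1): Cottongrass, Moss, Dwarf Alder, Arctic Willow.
Following each consumer down to its lowest-level prey: Cottongrass → Arctic Ground Squirrel → Long-tailed Jaeger (levels 1 through 3).
All prey of Long-tailed Jaeger (Arctic Ground Squirrel 2, Ptarmigan 2, Lemming 2) are at level 2 or above, so Long-tailed Jaeger is at level 1 + 2 = 3.
Every consumer has at least one prey at level 2 or below, so none exceeds level 3.

3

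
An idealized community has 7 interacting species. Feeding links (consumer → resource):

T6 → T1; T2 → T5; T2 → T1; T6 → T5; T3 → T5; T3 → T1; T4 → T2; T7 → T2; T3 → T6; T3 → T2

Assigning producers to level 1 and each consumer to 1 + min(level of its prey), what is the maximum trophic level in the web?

3

Producers (level 1): T1, T5.
Following each consumer down to its lowest-level prey: T1 → T2 → T7 (levels 1 through 3).
All prey of T7 (T2 2) are at level 2 or above, so T7 is at level 1 + 2 = 3.
Every consumer has at least one prey at level 2 or below, so none exceeds level 3.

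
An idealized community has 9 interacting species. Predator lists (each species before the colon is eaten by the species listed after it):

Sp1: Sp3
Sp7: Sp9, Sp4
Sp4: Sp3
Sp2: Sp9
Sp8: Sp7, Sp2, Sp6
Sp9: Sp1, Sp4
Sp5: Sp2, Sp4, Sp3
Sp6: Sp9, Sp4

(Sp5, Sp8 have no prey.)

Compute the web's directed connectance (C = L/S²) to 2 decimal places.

The web has S = 9 species and L = 15 feeding links.
C = L / S² = 15 / 81 = 0.1852 ≈ 0.19.

C = 0.19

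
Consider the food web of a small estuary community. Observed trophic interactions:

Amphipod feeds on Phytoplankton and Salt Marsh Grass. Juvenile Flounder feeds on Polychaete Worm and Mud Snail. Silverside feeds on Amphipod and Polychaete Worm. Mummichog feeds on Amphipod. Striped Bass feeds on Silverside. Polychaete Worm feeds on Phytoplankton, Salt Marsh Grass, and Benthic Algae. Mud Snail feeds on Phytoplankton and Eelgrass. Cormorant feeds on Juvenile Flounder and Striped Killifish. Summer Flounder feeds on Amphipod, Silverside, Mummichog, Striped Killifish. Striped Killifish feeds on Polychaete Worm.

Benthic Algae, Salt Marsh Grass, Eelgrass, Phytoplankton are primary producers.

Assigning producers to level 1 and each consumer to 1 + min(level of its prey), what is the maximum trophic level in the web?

4

Producers (level 1): Benthic Algae, Salt Marsh Grass, Eelgrass, Phytoplankton.
Following each consumer down to its lowest-level prey: Benthic Algae → Polychaete Worm → Silverside → Striped Bass (levels 1 through 4).
All prey of Striped Bass (Silverside 3) are at level 3 or above, so Striped Bass is at level 1 + 3 = 4.
Every consumer has at least one prey at level 3 or below, so none exceeds level 4.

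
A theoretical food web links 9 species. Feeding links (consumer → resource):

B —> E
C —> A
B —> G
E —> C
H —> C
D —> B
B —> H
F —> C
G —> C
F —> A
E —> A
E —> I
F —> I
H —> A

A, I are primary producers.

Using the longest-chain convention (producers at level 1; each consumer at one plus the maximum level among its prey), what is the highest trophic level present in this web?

Producers (level 1): A, I.
A → C → E → B → D gives D level 5.
No species has a prey at level 5, so no species reaches level 6.

5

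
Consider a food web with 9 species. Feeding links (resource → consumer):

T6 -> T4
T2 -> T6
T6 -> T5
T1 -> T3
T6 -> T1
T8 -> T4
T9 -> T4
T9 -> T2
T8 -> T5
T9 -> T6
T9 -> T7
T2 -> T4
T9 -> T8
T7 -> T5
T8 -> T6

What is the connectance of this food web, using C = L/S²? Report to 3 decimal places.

C = 0.185

The web has S = 9 species and L = 15 feeding links.
C = L / S² = 15 / 81 = 0.1852 ≈ 0.185.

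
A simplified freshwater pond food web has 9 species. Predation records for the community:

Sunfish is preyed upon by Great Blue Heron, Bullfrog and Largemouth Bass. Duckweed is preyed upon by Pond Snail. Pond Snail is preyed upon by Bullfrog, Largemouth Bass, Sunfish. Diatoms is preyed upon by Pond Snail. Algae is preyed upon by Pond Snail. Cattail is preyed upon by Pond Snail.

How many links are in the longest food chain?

One longest chain: Diatoms → Pond Snail → Sunfish → Largemouth Bass.
It has 4 species and 3 links.

3 links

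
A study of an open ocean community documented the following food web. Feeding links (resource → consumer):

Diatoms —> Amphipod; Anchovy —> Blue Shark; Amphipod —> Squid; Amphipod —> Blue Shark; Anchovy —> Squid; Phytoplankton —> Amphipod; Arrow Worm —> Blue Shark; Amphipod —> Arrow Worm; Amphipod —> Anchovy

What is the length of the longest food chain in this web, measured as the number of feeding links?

One longest chain: Diatoms → Amphipod → Anchovy → Blue Shark.
It has 4 species and 3 links.

3 links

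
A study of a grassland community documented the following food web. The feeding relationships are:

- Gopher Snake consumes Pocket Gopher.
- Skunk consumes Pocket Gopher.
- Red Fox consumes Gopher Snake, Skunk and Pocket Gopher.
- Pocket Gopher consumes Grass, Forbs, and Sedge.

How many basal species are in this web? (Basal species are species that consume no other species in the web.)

Basal species (no prey listed): Sedge, Forbs, Grass.
Count: 3.

3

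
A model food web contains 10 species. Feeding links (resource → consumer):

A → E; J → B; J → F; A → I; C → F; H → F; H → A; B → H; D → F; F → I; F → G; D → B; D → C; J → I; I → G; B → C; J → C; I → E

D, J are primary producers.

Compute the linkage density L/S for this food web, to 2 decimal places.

There are L = 18 links among S = 10 species.
L/S = 18/10 = 1.8000 ≈ 1.80.

L/S = 1.80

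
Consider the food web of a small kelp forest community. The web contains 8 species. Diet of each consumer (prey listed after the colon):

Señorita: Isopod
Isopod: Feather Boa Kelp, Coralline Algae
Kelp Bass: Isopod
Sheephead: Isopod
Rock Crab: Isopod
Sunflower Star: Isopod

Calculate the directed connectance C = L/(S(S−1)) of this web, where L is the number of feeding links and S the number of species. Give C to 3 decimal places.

C = 0.125

The web has S = 8 species and L = 7 feeding links.
C = L / (S(S−1)) = 7 / 56 = 0.1250 ≈ 0.125.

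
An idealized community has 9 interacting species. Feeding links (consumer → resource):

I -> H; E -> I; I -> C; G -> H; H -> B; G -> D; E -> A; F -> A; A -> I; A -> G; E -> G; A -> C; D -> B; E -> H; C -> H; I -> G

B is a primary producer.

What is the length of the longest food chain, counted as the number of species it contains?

One longest chain: B → H → C → I → A → E.
It has 6 species and 5 links.

6 species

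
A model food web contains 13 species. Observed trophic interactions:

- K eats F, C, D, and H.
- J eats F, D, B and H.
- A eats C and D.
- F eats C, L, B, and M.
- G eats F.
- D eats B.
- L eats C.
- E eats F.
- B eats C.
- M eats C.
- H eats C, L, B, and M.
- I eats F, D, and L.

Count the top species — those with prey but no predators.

6

Top species (has prey, but nothing eats it): I, E, A, K, G, J.
Count: 6.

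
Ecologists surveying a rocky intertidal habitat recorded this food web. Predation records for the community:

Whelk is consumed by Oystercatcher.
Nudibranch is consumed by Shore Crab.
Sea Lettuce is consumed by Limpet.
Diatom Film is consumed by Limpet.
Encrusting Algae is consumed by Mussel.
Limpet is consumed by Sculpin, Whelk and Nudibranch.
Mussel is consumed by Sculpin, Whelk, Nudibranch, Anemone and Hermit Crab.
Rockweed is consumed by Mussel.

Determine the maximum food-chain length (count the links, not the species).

One longest chain: Rockweed → Mussel → Nudibranch → Shore Crab.
It has 4 species and 3 links.

3 links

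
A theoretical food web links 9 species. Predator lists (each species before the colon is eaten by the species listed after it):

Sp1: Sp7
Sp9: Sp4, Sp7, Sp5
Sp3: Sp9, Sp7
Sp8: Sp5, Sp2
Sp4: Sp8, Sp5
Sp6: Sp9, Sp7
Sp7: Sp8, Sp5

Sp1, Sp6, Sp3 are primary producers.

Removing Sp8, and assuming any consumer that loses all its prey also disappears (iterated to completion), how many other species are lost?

Remove Sp8.
Round 1: Sp2 (all prey gone) → extinct.
No further losses. Total secondary extinctions: 1.

1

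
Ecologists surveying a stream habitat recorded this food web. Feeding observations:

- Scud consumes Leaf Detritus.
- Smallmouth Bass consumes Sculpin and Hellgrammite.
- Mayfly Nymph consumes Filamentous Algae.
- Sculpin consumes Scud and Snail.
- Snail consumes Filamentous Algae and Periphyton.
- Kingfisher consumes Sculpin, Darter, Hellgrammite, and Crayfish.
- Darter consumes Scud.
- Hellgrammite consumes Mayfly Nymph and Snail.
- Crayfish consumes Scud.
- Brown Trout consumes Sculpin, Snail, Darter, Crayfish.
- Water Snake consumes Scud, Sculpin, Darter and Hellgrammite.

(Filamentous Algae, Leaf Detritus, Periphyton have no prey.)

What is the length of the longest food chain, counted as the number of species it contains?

One longest chain: Leaf Detritus → Scud → Sculpin → Kingfisher.
It has 4 species and 3 links.

4 species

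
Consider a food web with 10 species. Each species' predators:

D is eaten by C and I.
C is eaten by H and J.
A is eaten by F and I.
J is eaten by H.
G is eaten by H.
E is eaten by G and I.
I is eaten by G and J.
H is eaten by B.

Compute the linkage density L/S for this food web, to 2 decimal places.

There are L = 13 links among S = 10 species.
L/S = 13/10 = 1.3000 ≈ 1.30.

L/S = 1.30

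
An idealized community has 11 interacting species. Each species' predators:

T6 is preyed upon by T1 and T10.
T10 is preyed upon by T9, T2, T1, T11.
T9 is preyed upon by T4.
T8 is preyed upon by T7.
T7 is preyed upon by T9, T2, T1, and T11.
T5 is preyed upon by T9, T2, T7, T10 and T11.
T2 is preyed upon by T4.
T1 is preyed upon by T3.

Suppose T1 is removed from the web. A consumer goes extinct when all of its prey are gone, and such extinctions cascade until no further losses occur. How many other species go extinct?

Remove T1.
Round 1: T3 (all prey gone) → extinct.
No further losses. Total secondary extinctions: 1.

1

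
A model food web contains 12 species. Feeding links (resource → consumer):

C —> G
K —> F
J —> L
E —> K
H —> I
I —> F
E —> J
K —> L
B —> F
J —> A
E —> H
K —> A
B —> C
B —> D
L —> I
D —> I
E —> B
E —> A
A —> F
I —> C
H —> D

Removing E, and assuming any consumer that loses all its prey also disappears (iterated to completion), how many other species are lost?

Remove E.
Round 1: K (all prey gone), J (all prey gone), H (all prey gone), B (all prey gone) → extinct.
Round 2: L (all prey gone), D (all prey gone), A (all prey gone) → extinct.
Round 3: I (all prey gone) → extinct.
Round 4: F (all prey gone), C (all prey gone) → extinct.
Round 5: G (all prey gone) → extinct.
No further losses. Total secondary extinctions: 11.

11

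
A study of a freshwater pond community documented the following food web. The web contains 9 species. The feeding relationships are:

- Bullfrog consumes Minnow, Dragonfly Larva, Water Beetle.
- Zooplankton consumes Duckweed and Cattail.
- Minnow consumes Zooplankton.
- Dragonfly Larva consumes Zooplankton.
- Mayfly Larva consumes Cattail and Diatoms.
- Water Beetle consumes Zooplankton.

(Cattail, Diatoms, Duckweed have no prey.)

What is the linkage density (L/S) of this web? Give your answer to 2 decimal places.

There are L = 10 links among S = 9 species.
L/S = 10/9 = 1.1111 ≈ 1.11.

L/S = 1.11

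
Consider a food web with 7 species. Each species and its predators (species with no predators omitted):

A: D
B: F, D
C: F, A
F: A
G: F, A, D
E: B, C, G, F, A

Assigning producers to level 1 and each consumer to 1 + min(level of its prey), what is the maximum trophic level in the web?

3

Producers (level 1): E.
Following each consumer down to its lowest-level prey: E → B → D (levels 1 through 3).
All prey of D (B 2, G 2, A 2) are at level 2 or above, so D is at level 1 + 2 = 3.
Every consumer has at least one prey at level 2 or below, so none exceeds level 3.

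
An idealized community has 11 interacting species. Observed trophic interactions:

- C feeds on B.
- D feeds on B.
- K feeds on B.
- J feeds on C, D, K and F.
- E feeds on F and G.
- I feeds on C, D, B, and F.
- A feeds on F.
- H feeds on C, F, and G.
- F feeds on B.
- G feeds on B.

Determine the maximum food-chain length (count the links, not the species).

One longest chain: B → F → A.
It has 3 species and 2 links.

2 links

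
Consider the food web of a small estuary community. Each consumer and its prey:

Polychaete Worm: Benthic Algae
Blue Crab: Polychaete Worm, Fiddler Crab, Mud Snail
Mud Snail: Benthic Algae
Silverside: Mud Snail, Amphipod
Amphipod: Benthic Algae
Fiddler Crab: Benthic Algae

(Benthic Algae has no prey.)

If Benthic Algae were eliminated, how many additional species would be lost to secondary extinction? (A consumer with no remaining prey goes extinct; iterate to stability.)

Remove Benthic Algae.
Round 1: Polychaete Worm (all prey gone), Fiddler Crab (all prey gone), Mud Snail (all prey gone), Amphipod (all prey gone) → extinct.
Round 2: Blue Crab (all prey gone), Silverside (all prey gone) → extinct.
No further losses. Total secondary extinctions: 6.

6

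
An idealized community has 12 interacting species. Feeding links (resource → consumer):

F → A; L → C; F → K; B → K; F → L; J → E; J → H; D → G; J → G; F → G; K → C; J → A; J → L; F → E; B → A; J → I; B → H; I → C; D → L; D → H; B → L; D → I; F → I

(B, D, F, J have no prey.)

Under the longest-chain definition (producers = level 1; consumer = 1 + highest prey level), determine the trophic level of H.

Trophic level 2

B is a producer → level 1.
H eats B (level 1); other prey at levels: D 1, J 1 → level 2.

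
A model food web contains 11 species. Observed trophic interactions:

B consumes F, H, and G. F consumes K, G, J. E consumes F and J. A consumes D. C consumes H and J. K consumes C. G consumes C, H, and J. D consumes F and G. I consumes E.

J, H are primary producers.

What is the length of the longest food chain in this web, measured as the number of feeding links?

One longest chain: J → C → K → F → D → A.
It has 6 species and 5 links.

5 links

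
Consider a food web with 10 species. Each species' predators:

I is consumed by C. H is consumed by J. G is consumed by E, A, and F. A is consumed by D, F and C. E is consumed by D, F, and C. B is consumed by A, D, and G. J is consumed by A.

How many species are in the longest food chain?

4 species

One longest chain: B → G → E → F.
It has 4 species and 3 links.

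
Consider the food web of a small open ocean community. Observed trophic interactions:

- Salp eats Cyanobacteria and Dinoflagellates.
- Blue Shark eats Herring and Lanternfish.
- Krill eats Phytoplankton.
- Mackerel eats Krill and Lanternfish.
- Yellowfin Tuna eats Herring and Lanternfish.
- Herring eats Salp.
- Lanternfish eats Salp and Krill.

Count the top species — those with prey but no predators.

Top species (has prey, but nothing eats it): Yellowfin Tuna, Blue Shark, Mackerel.
Count: 3.

3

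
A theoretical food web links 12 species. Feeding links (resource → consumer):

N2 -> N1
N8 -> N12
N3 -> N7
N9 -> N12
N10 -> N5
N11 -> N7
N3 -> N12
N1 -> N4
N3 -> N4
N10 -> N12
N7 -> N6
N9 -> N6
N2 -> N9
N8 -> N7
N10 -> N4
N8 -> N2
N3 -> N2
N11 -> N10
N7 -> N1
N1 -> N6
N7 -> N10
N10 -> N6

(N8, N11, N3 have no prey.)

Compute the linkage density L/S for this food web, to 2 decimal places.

There are L = 22 links among S = 12 species.
L/S = 22/12 = 1.8333 ≈ 1.83.

L/S = 1.83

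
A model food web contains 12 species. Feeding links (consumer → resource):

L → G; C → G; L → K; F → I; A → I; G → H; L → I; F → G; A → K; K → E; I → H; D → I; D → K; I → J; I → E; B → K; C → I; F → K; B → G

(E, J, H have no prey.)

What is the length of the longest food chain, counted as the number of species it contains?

3 species

One longest chain: E → K → B.
It has 3 species and 2 links.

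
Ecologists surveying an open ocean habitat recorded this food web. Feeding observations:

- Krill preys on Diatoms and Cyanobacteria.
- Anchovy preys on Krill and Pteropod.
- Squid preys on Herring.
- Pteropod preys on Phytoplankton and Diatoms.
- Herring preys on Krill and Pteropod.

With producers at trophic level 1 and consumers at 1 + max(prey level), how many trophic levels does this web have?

Producers (level 1): Cyanobacteria, Phytoplankton, Diatoms.
Cyanobacteria → Krill → Herring → Squid gives Squid level 4.
No species has a prey at level 4, so no species reaches level 5.

4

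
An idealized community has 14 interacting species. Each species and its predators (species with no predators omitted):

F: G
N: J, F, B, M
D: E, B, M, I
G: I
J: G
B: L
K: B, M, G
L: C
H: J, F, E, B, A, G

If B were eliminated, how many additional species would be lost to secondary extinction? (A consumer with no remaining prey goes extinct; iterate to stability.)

2

Remove B.
Round 1: L (all prey gone) → extinct.
Round 2: C (all prey gone) → extinct.
No further losses. Total secondary extinctions: 2.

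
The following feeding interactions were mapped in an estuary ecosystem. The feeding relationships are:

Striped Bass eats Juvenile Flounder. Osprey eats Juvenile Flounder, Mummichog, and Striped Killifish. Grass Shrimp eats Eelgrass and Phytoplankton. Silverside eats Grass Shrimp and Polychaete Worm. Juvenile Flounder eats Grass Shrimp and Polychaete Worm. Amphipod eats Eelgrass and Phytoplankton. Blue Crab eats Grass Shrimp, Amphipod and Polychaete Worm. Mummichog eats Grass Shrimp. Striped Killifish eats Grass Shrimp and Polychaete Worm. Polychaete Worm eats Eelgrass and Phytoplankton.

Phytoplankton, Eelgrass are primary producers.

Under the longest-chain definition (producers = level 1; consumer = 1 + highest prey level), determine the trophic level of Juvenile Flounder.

Trophic level 3

Phytoplankton is a producer → level 1.
Grass Shrimp eats Phytoplankton (level 1); other prey at levels: Eelgrass 1 → level 2.
Juvenile Flounder eats Grass Shrimp (level 2); other prey at levels: Polychaete Worm 2 → level 3.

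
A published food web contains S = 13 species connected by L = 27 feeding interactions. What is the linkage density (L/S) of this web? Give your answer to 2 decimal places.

L/S = 2.08

There are L = 27 links among S = 13 species.
L/S = 27/13 = 2.0769 ≈ 2.08.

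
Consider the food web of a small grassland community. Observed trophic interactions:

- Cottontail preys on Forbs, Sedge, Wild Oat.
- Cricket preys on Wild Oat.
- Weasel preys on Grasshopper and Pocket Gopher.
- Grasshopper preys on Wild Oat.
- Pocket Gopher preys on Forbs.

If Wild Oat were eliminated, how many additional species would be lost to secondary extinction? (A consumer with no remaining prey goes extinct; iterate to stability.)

2

Remove Wild Oat.
Round 1: Cricket (all prey gone), Grasshopper (all prey gone) → extinct.
No further losses. Total secondary extinctions: 2.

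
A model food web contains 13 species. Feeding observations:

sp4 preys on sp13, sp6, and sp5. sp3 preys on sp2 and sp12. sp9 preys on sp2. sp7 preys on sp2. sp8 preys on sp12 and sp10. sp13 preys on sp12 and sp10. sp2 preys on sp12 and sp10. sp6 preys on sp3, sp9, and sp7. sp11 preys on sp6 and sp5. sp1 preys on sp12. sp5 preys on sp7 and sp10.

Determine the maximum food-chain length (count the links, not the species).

One longest chain: sp10 → sp2 → sp7 → sp5 → sp4.
It has 5 species and 4 links.

4 links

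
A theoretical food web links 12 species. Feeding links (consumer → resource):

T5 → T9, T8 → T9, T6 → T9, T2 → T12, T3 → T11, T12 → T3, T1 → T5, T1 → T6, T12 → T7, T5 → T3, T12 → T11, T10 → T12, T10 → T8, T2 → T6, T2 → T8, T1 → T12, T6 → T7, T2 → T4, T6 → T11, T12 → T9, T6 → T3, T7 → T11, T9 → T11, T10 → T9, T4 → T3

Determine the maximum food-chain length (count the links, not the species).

One longest chain: T11 → T9 → T12 → T1.
It has 4 species and 3 links.

3 links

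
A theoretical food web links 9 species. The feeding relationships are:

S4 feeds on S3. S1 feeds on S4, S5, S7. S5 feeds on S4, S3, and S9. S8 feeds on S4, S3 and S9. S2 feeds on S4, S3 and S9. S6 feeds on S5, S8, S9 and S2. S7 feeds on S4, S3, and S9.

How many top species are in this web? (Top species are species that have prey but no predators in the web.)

Top species (has prey, but nothing eats it): S1, S6.
Count: 2.

2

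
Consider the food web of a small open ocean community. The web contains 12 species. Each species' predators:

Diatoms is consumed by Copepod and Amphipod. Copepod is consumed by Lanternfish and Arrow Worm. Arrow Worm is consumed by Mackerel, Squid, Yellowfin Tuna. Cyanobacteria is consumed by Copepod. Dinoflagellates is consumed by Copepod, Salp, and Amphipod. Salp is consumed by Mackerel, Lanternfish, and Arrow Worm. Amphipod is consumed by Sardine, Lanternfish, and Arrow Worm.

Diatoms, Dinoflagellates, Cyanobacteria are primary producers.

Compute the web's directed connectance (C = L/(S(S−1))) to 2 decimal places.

The web has S = 12 species and L = 17 feeding links.
C = L / (S(S−1)) = 17 / 132 = 0.1288 ≈ 0.13.

C = 0.13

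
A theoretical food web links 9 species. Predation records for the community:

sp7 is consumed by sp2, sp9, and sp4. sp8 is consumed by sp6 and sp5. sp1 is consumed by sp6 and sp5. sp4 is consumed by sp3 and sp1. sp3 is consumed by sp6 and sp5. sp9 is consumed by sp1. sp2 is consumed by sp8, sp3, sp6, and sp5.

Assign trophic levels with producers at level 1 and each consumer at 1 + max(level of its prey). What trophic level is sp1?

Trophic level 3

sp7 is a producer → level 1.
sp4 eats sp7 → level 2.
sp1 eats sp4 (level 2); other prey at levels: sp9 2 → level 3.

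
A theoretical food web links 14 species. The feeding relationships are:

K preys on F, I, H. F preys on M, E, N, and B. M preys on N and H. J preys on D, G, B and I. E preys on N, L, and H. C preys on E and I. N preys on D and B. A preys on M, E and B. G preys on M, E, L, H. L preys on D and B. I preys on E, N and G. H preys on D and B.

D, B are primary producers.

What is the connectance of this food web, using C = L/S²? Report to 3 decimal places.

The web has S = 14 species and L = 34 feeding links.
C = L / S² = 34 / 196 = 0.1735 ≈ 0.173.

C = 0.173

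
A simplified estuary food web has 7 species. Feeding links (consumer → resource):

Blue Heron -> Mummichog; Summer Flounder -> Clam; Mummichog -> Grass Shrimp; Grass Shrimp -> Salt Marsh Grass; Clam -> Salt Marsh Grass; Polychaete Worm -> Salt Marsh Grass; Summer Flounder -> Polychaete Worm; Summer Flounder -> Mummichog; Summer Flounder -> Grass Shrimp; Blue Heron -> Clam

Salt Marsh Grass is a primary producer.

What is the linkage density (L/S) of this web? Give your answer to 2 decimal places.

There are L = 10 links among S = 7 species.
L/S = 10/7 = 1.4286 ≈ 1.43.

L/S = 1.43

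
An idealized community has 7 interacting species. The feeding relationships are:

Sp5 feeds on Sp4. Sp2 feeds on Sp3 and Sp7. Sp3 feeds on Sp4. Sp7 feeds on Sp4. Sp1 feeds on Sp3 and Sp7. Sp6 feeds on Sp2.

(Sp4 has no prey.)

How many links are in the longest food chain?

3 links

One longest chain: Sp4 → Sp3 → Sp2 → Sp6.
It has 4 species and 3 links.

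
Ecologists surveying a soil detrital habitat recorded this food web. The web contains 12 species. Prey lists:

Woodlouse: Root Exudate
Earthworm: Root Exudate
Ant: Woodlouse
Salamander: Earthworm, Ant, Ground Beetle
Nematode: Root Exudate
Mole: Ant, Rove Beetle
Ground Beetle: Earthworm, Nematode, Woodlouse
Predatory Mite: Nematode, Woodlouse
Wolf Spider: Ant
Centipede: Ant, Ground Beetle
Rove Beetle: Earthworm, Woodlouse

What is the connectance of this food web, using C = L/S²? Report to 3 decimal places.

C = 0.132

The web has S = 12 species and L = 19 feeding links.
C = L / S² = 19 / 144 = 0.1319 ≈ 0.132.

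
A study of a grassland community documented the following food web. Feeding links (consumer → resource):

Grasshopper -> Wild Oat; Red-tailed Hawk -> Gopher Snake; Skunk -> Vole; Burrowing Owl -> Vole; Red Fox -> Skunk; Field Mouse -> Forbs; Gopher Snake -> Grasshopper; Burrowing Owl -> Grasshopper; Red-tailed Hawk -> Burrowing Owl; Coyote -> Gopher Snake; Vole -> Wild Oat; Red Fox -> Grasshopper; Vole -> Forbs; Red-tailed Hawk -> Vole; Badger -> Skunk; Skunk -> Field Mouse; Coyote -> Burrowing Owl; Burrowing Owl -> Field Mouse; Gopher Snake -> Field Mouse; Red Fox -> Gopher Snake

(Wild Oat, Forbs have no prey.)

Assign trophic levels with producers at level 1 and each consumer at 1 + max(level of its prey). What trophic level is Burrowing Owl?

Wild Oat is a producer → level 1.
Grasshopper eats Wild Oat → level 2.
Burrowing Owl eats Grasshopper (level 2); other prey at levels: Field Mouse 2, Vole 2 → level 3.

Trophic level 3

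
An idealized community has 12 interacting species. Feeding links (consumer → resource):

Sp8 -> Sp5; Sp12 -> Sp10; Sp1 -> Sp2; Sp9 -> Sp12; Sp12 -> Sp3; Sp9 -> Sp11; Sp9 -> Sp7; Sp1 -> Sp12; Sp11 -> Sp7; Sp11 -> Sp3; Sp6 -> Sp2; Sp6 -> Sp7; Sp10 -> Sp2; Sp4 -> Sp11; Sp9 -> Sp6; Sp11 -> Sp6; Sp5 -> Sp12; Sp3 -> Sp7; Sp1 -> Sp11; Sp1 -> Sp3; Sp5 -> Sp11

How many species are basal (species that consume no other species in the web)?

Basal species (no prey listed): Sp7, Sp2.
Count: 2.

2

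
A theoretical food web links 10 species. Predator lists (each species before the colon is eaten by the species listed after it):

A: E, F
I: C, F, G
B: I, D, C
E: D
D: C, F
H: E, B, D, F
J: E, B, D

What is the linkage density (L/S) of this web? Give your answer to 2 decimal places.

L/S = 1.80

There are L = 18 links among S = 10 species.
L/S = 18/10 = 1.8000 ≈ 1.80.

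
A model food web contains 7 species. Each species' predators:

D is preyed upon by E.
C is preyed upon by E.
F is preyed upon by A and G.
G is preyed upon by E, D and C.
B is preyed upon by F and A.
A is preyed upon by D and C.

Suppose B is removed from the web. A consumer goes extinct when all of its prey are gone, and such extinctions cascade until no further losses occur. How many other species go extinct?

Remove B.
Round 1: F (all prey gone) → extinct.
Round 2: G (all prey gone), A (all prey gone) → extinct.
Round 3: C (all prey gone), D (all prey gone) → extinct.
Round 4: E (all prey gone) → extinct.
No further losses. Total secondary extinctions: 6.

6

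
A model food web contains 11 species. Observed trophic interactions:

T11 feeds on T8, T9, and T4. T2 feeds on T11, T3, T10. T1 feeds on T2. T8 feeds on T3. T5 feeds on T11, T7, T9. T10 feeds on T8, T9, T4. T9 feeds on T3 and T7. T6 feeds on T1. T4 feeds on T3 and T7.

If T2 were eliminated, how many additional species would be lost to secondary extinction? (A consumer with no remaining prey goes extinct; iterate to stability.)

2

Remove T2.
Round 1: T1 (all prey gone) → extinct.
Round 2: T6 (all prey gone) → extinct.
No further losses. Total secondary extinctions: 2.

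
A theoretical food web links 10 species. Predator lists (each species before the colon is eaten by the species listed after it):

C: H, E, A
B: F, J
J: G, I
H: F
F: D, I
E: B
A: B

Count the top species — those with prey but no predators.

Top species (has prey, but nothing eats it): G, D, I.
Count: 3.

3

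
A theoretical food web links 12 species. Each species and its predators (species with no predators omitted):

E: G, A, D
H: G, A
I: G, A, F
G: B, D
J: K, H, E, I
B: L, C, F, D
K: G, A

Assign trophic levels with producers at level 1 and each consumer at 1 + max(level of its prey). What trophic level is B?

Trophic level 4

J is a producer → level 1.
K eats J → level 2.
G eats K (level 2); other prey at levels: H 2, E 2, I 2 → level 3.
B eats G → level 4.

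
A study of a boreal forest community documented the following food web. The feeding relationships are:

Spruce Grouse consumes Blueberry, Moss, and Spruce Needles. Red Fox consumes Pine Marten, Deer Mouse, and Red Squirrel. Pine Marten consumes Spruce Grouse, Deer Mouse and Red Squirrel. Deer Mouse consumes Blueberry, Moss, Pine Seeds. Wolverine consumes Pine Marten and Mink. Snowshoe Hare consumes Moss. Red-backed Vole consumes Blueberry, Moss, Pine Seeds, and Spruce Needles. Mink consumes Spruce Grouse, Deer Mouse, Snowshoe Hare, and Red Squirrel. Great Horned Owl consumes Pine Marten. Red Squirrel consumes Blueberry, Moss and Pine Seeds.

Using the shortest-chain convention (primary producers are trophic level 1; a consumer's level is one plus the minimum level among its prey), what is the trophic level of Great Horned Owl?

Pine Seeds is a producer → level 1.
Deer Mouse eats Pine Seeds → level 2.
Pine Marten eats Deer Mouse → level 3.
Great Horned Owl eats Pine Marten → level 4.
No prey of Great Horned Owl is below level 3, so 4 is the minimum.

Trophic level 4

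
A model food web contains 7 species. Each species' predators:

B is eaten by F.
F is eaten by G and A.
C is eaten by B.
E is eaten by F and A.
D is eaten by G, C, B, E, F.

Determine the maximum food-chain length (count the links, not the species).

4 links

One longest chain: D → C → B → F → A.
It has 5 species and 4 links.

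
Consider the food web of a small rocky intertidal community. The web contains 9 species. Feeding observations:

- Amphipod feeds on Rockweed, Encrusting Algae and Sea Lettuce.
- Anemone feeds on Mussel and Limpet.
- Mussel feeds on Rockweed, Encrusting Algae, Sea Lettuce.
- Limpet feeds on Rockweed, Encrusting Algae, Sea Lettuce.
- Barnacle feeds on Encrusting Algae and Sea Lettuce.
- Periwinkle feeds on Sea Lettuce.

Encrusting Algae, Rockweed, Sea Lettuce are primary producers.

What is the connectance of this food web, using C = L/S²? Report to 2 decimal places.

The web has S = 9 species and L = 14 feeding links.
C = L / S² = 14 / 81 = 0.1728 ≈ 0.17.

C = 0.17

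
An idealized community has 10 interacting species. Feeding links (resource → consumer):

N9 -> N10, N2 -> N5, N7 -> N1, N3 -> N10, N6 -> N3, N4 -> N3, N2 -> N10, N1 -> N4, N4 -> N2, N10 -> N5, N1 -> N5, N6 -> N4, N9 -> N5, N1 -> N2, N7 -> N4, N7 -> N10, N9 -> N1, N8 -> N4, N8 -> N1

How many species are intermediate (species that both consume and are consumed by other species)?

Intermediate species (has both prey and predators): N1, N4, N3, N2, N10.
Count: 5.

5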